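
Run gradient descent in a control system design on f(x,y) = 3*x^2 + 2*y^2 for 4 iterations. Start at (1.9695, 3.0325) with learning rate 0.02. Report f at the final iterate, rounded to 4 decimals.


Gradient descent on f(x,y) = 3*x^2 + 2*y^2.
Starting point: (1.9695, 3.0325), alpha = 0.02
Step 1: grad_x = 2*3*1.9695 = 11.817, grad_y = 2*2*3.0325 = 12.13
  x_1 = 1.9695 - 0.02*11.817 = 1.7332
  y_1 = 3.0325 - 0.02*12.13 = 2.7899
Step 2: grad_x = 2*3*1.7332 = 10.399, grad_y = 2*2*2.7899 = 11.1596
  x_2 = 1.7332 - 0.02*10.399 = 1.5252
  y_2 = 2.7899 - 0.02*11.1596 = 2.5667
Step 3: grad_x = 2*3*1.5252 = 9.1511, grad_y = 2*2*2.5667 = 10.2668
  x_3 = 1.5252 - 0.02*9.1511 = 1.3422
  y_3 = 2.5667 - 0.02*10.2668 = 2.3614
Step 4: grad_x = 2*3*1.3422 = 8.053, grad_y = 2*2*2.3614 = 9.4455
  x_4 = 1.3422 - 0.02*8.053 = 1.1811
  y_4 = 2.3614 - 0.02*9.4455 = 2.1725
f(1.1811, 2.1725) = 3*1.1811^2 + 2*2.1725^2 = 13.6242


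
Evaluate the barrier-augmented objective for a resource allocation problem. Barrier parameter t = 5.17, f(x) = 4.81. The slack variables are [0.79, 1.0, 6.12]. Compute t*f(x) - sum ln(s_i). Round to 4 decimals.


Step 1: Compute log-barrier.
ln values: [-0.2357, 0.0, 1.8116]
phi = -(-0.2357 + 0.0 + 1.8116) = -1.5758
Step 2: Compute augmented objective.
t*f(x) = 5.17*4.81 = 24.8677
Total = 24.8677 - 1.5758 = 23.2919


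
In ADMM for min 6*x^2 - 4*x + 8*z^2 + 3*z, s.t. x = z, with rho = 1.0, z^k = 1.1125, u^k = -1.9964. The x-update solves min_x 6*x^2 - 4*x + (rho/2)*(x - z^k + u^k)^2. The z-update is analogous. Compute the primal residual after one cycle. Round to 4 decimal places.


ADMM iteration with rho = 1.0, z^k = 1.1125, u^k = -1.9964
Step 1: x-update.
Minimize 6*x^2 - 4*x + (1.0/2)*(x - 1.1125 - 1.9964)^2
FOC: (2*6 + 1.0)*x = 4 + 1.0*(1.1125 + 1.9964)
x^{k+1} = 0.5468
Step 2: z-update.
Minimize 8*z^2 + 3*z + (1.0/2)*(0.5468 - z - 1.9964)^2
FOC: (2*8 + 1.0)*z = -3 + 1.0*(0.5468 - 1.9964)
z^{k+1} = -0.2617
Step 3: u-update.
u^{k+1} = -1.9964 + 0.5468 + 0.2617 = -1.1878
Step 4: Primal residual = |0.5468 + 0.2617| = 0.8086


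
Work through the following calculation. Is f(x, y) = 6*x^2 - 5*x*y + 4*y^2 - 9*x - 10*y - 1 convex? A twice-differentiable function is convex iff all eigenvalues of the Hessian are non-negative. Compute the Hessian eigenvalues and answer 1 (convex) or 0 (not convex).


The Hessian of f(x,y) = 6*x^2 - 5*x*y + 4*y^2 - 9*x - 10*y - 1 is:
H = [[12, -5], [-5, 8]]
Trace = 12 + 8 = 20
Determinant = 12*8 - (-5)^2 = 71
Discriminant = (20)^2 - 4*71 = 116.0
Eigenvalues: lambda_1 = 4.6148, lambda_2 = 15.3852
The function is convex.

1


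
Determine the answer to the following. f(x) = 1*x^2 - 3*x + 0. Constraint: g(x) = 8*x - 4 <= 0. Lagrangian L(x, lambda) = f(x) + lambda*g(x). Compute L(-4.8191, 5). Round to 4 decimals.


Step 1: Evaluate f(x).
f(-4.8191) = 1*(-4.8191)^2 - 3*(-4.8191) + 0 = 37.681
Step 2: Evaluate g(x).
g(-4.8191) = 8*-4.8191 - 4 = -42.5528
Step 3: Compute Lagrangian.
L = 37.681 + 5*-42.5528 = -175.083


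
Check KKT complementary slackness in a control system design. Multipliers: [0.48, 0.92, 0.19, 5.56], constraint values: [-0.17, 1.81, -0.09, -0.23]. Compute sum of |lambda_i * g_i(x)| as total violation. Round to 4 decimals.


KKT complementary slackness check:
lambda_1 * g_1 = 0.48 * -0.17 = -0.0816
lambda_2 * g_2 = 0.92 * 1.81 = 1.6652
lambda_3 * g_3 = 0.19 * -0.09 = -0.0171
lambda_4 * g_4 = 5.56 * -0.23 = -1.2788
Total violation = 0.0816 + 1.6652 + 0.0171 + 1.2788 = 3.0427


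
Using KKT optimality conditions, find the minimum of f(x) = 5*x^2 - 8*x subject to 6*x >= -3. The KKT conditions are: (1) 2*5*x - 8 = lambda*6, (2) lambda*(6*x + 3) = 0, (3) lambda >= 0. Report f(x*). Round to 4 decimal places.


Step 1: Try lambda = 0 (constraint inactive).
Stationarity: 2*5*x - 8 = 0
x* = 8/(2*5) = 0.8
Check constraint: 6*0.8 = 4.8 >= -3 -- satisfied.
Step 2: Compute optimal value.
f(x*) = 5*0.8^2 - 8*0.8 = -3.2


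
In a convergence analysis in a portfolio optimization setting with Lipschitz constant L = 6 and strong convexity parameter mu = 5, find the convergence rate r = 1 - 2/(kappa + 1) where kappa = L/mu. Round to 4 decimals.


Step 1: Compute the condition number.
kappa = L/mu = 6/5 = 1.2
Step 2: Compute the convergence rate.
r = 1 - 2/(kappa + 1) = 1 - 2*mu/(L + mu) = (L - mu)/(L + mu) = 1/11 = 0.0909


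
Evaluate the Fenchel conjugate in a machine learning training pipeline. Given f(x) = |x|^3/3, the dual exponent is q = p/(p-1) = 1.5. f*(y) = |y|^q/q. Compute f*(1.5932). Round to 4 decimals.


The conjugate exponent q satisfies 1/p + 1/q = 1.
p = 3, so q = 3/(3 - 1) = 1.5
|y|^q = 1.5932^1.5 = 2.011
f*(1.5932) = 2.011 / 1.5 = 1.3406


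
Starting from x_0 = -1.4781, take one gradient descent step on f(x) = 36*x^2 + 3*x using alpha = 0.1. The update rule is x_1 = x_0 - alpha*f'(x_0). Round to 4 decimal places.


We compute the gradient at x_0 and apply the update.
f'(x) = 72*x + 3
f'(-1.4781) = 72*-1.4781 + 3 = -103.4232
x_1 = -1.4781 - 0.1*-103.4232 = 8.8642


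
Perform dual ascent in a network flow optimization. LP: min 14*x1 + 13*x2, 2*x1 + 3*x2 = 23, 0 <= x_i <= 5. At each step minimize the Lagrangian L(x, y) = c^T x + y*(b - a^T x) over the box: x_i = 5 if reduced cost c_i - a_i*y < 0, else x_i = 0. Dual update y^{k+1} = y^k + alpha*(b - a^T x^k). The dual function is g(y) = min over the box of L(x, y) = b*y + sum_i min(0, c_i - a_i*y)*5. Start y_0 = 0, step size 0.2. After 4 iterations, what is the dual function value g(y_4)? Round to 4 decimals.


Dual ascent for LP: min 14*x1 + 13*x2, 2*x1 + 3*x2 = 23, 0 <= x_i <= 5
Step 1: y^k = 0.0, reduced costs: (14.0, 13.0)
  x^k = (0.0, 0.0), subgradient = b - a^T x = 23.0
  y^{k+1} = 0.0 + 0.2*23.0 = 4.6
Step 2: y^k = 4.6, reduced costs: (4.8, -0.8)
  x^k = (0.0, 5.0), subgradient = b - a^T x = 8.0
  y^{k+1} = 4.6 + 0.2*8.0 = 6.2
Step 3: y^k = 6.2, reduced costs: (1.6, -5.6)
  x^k = (0.0, 5.0), subgradient = b - a^T x = 8.0
  y^{k+1} = 6.2 + 0.2*8.0 = 7.8
Step 4: y^k = 7.8, reduced costs: (-1.6, -10.4)
  x^k = (5.0, 5.0), subgradient = b - a^T x = -2.0
  y^{k+1} = 7.8 + 0.2*-2.0 = 7.4
Dual objective at y_4 = 7.4: reduced costs (-0.8, -9.2), box minimizer x = (5.0, 5.0)
g(y_4) = b*y + (c1 - a1*y)*x1 + (c2 - a2*y)*x2 = 23*7.4 + (-0.8)*5.0 + (-9.2)*5.0 = 170.2 - 4.0 - 46.0 = 120.2


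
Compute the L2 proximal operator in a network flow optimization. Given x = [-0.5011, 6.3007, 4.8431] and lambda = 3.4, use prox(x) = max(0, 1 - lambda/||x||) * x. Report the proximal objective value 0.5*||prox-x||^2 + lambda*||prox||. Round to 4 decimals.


Step 1: Compute ||x||.
||x|| = 7.9628
Step 2: Compute scaling factor.
scale = max(0, 1 - 3.4/7.9628) = 0.573
Step 3: prox(x) = [-0.2871, 3.6104, 2.7752]
||prox(x)|| = 4.5628
Step 4: Proximal objective.
0.5*||prox-x||^2 = 5.78
lambda*||prox|| = 15.5135
Total = 21.2934


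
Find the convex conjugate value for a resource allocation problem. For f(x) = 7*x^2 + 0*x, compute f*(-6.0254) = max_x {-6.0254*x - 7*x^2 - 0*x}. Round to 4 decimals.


f*(y) = sup_x {y*x - a*x^2 - b*x} = sup_x {(y-b)*x - a*x^2}
FOC: (y - b) - 2a*x = 0 => x* = (y - b)/(2a)
x* = (-6.0254 - 0)/(2*7) = -0.4304
f*(-6.0254) = (y-b)^2/(4a) = (-6.0254 - 0)^2/(4*7)
= 36.3054/28 = 1.2966


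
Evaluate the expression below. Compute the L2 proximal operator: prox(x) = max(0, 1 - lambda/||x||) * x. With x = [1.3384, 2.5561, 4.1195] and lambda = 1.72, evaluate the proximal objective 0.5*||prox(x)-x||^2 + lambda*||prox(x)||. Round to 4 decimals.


Step 1: Compute ||x||.
||x|| = 5.0294
Step 2: Compute scaling factor.
scale = max(0, 1 - 1.72/5.0294) = 0.658
Step 3: prox(x) = [0.8807, 1.6819, 2.7107]
||prox(x)|| = 3.3094
Step 4: Proximal objective.
0.5*||prox-x||^2 = 1.4792
lambda*||prox|| = 5.6922
Total = 7.1714


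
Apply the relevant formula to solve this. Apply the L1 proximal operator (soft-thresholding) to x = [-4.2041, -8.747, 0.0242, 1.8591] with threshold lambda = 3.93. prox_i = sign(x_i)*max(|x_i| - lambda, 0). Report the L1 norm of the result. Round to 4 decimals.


Soft-thresholding with lambda = 3.93:
prox(-4.2041) = sign(-4.2041)*max(|-4.2041| - 3.93, 0) = -0.2741
prox(-8.747) = sign(-8.747)*max(|-8.747| - 3.93, 0) = -4.817
prox(0.0242) = sign(0.0242)*max(|0.0242| - 3.93, 0) = 0.0
prox(1.8591) = sign(1.8591)*max(|1.8591| - 3.93, 0) = 0.0
prox(x) = [-0.2741, -4.817, 0.0, 0.0]
||prox(x)||_1 = 0.2741 + 4.817 + 0.0 + 0.0 = 5.0911


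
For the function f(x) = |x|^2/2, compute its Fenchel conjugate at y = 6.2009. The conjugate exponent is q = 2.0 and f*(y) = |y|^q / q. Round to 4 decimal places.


The conjugate exponent q satisfies 1/p + 1/q = 1.
p = 2, so q = 2/(2 - 1) = 2.0
|y|^q = 6.2009^2.0 = 38.4512
f*(6.2009) = 38.4512 / 2.0 = 19.2256


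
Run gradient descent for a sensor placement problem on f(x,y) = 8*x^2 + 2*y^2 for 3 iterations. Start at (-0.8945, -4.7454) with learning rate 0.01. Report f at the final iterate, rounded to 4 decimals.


Gradient descent on f(x,y) = 8*x^2 + 2*y^2.
Starting point: (-0.8945, -4.7454), alpha = 0.01
Step 1: grad_x = 2*8*-0.8945 = -14.312, grad_y = 2*2*-4.7454 = -18.9816
  x_1 = -0.8945 - 0.01*-14.312 = -0.7514
  y_1 = -4.7454 - 0.01*-18.9816 = -4.5556
Step 2: grad_x = 2*8*-0.7514 = -12.0221, grad_y = 2*2*-4.5556 = -18.2223
  x_2 = -0.7514 - 0.01*-12.0221 = -0.6312
  y_2 = -4.5556 - 0.01*-18.2223 = -4.3734
Step 3: grad_x = 2*8*-0.6312 = -10.0985, grad_y = 2*2*-4.3734 = -17.4934
  x_3 = -0.6312 - 0.01*-10.0985 = -0.5302
  y_3 = -4.3734 - 0.01*-17.4934 = -4.1984
f(-0.5302, -4.1984) = 8*(-0.5302)^2 + 2*(-4.1984)^2 = 37.5022


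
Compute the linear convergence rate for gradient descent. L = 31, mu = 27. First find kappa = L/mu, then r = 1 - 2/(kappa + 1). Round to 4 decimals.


Step 1: Compute the condition number.
kappa = L/mu = 31/27 = 1.1481
Step 2: Compute the convergence rate.
r = 1 - 2/(kappa + 1) = 1 - 2*mu/(L + mu) = (L - mu)/(L + mu) = 4/58 = 0.069


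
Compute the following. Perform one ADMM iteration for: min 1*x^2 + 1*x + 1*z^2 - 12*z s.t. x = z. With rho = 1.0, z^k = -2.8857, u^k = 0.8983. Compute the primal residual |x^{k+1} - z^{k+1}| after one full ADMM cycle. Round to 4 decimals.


ADMM iteration with rho = 1.0, z^k = -2.8857, u^k = 0.8983
Step 1: x-update.
Minimize 1*x^2 + 1*x + (1.0/2)*(x + 2.8857 + 0.8983)^2
FOC: (2*1 + 1.0)*x = -1 + 1.0*(-2.8857 - 0.8983)
x^{k+1} = -1.5947
Step 2: z-update.
Minimize 1*z^2 - 12*z + (1.0/2)*(-1.5947 - z + 0.8983)^2
FOC: (2*1 + 1.0)*z = 12 + 1.0*(-1.5947 + 0.8983)
z^{k+1} = 3.7679
Step 3: u-update.
u^{k+1} = 0.8983 - 1.5947 - 3.7679 = -4.4642
Step 4: Primal residual = |-1.5947 - 3.7679| = 5.3625


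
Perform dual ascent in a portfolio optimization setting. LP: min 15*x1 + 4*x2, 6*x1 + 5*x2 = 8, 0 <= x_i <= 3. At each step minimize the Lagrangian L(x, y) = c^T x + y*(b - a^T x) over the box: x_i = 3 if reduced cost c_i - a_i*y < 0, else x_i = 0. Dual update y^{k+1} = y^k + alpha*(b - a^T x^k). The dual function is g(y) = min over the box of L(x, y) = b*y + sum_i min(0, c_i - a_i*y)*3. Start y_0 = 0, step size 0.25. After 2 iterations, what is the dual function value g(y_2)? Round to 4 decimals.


Dual ascent for LP: min 15*x1 + 4*x2, 6*x1 + 5*x2 = 8, 0 <= x_i <= 3
Step 1: y^k = 0.0, reduced costs: (15.0, 4.0)
  x^k = (0.0, 0.0), subgradient = b - a^T x = 8.0
  y^{k+1} = 0.0 + 0.25*8.0 = 2.0
Step 2: y^k = 2.0, reduced costs: (3.0, -6.0)
  x^k = (0.0, 3.0), subgradient = b - a^T x = -7.0
  y^{k+1} = 2.0 + 0.25*-7.0 = 0.25
Dual objective at y_2 = 0.25: reduced costs (13.5, 2.75), box minimizer x = (0.0, 0.0)
g(y_2) = b*y + (c1 - a1*y)*x1 + (c2 - a2*y)*x2 = 8*0.25 + 13.5*0.0 + 2.75*0.0 = 2.0 + 0.0 + 0.0 = 2.0


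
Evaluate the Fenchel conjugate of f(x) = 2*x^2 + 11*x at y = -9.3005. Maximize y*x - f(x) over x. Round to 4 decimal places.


f*(y) = sup_x {y*x - a*x^2 - b*x} = sup_x {(y-b)*x - a*x^2}
FOC: (y - b) - 2a*x = 0 => x* = (y - b)/(2a)
x* = (-9.3005 - 11)/(2*2) = -5.0751
f*(-9.3005) = (y-b)^2/(4a) = (-9.3005 - 11)^2/(4*2)
= 412.1103/8 = 51.5138


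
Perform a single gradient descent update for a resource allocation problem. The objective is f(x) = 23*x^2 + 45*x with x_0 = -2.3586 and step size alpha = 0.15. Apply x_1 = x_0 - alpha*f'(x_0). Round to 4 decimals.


We compute the gradient at x_0 and apply the update.
f'(x) = 46*x + 45
f'(-2.3586) = 46*-2.3586 + 45 = -63.4956
x_1 = -2.3586 - 0.15*-63.4956 = 7.1657


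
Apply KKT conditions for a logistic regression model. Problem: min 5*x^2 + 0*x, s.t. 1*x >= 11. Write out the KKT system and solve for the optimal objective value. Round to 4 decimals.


Step 1: Try lambda = 0 (constraint inactive).
x_unc = 0/(2*5) = 0.0
Check: 1*0.0 = 0.0 < 11 -- violated!
Step 2: Constraint must be active: 1*x = 11
x* = 11/1 = 11.0
lambda = (2*5*11.0 + 0)/1 = 110.0
Step 3: Compute optimal value.
f(x*) = 5*11.0^2 + 0*11.0 = 605.0


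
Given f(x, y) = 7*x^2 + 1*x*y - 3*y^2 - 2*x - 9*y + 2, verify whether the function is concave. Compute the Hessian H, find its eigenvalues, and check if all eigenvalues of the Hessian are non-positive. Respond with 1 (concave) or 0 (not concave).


The Hessian of f(x,y) = 7*x^2 + 1*x*y - 3*y^2 - 2*x - 9*y + 2 is:
H = [[14, 1], [1, -6]]
Trace = 14 - 6 = 8
Determinant = 14*-6 - (1)^2 = -85
Discriminant = (8)^2 - 4*-85 = 404.0
Eigenvalues: lambda_1 = -6.0499, lambda_2 = 14.0499
The function is not concave.

0


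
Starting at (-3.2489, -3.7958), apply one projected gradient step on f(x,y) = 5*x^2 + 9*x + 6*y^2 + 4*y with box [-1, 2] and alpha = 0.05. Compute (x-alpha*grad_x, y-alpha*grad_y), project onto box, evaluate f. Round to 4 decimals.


Step 1: Compute gradient at (-3.2489, -3.7958).
grad_x = 2*5*-3.2489 + 9 = -23.489
grad_y = 2*6*-3.7958 + 4 = -41.5496
Step 2: Gradient step.
x_raw = -3.2489 - 0.05*-23.489 = -2.0745
y_raw = -3.7958 - 0.05*-41.5496 = -1.7183
Step 3: Project onto [-1, 2].
x_proj = clip(-2.0745) = -1.0
y_proj = clip(-1.7183) = -1.0
Step 4: Evaluate f.
f(-1.0, -1.0) = -2.0


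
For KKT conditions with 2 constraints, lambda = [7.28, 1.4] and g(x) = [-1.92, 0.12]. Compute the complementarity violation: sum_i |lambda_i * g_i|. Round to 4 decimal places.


KKT complementary slackness check:
lambda_1 * g_1 = 7.28 * -1.92 = -13.9776
lambda_2 * g_2 = 1.4 * 0.12 = 0.168
Total violation = 13.9776 + 0.168 = 14.1456


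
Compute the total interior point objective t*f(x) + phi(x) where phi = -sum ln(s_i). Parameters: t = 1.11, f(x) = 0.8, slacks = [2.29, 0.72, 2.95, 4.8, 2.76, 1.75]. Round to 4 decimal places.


Step 1: Compute log-barrier.
ln values: [0.8286, -0.3285, 1.0818, 1.5686, 1.0152, 0.5596]
phi = -(0.8286 - 0.3285 + 1.0818 + 1.5686 + 1.0152 + 0.5596) = -4.7253
Step 2: Compute augmented objective.
t*f(x) = 1.11*0.8 = 0.888
Total = 0.888 - 4.7253 = -3.8373


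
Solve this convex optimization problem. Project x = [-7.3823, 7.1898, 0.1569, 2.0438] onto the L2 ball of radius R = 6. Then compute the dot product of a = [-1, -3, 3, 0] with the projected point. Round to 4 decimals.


Step 1: Compute ||x|| (intermediates to 6 decimals).
||x|| = sqrt((-7.3823)^2 + 7.1898^2 + 0.1569^2 + 2.0438^2) = 10.506822
Step 2: Project.
Since ||x|| > R, scale = R/||x|| = 6/10.506822 = 0.571058, proj(x) = scale * x
proj(x) = [-4.215721, 4.105793, 0.089599, 1.167128]
Step 3: Dot product.
a^T * proj(x) = -1*(-4.215721) - 3*4.105793 + 3*0.089599 + 0*1.167128 = -7.8329


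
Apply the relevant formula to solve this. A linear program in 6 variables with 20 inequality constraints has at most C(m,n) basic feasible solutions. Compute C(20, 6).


Each vertex corresponds to some choice of n active constraints out of m, so the number of vertices is at most C(m, n) = m! / (n!(m-n)!).
m = 20, n = 6
Numerator: 20 * 19 * 18 * 17 * 16 * 15
Denominator: 6! = 720
C(20, 6) = 38760


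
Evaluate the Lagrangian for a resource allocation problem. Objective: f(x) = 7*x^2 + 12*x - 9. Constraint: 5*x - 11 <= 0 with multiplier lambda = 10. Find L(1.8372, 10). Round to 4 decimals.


Step 1: Evaluate f(x).
f(1.8372) = 7*1.8372^2 + 12*1.8372 - 9 = 36.6735
Step 2: Evaluate g(x).
g(1.8372) = 5*1.8372 - 11 = -1.814
Step 3: Compute Lagrangian.
L = 36.6735 + 10*-1.814 = 18.5335


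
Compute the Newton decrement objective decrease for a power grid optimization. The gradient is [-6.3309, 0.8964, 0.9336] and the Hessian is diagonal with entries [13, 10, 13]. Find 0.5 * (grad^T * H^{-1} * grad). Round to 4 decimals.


Step 1: H is diagonal, so H^(-1) * g = [-0.487, 0.0896, 0.0718].
Step 2: g^T H^(-1) g = sum_i g_i^2 / H_ii
  = (-6.3309)^2/13 + (0.8964)^2/10 + (0.9336)^2/13
  = 3.0831 + 0.0804 + 0.067 = 3.2305
Step 3: Objective decrease = 0.5 * g^T H^(-1) g = 1.6152


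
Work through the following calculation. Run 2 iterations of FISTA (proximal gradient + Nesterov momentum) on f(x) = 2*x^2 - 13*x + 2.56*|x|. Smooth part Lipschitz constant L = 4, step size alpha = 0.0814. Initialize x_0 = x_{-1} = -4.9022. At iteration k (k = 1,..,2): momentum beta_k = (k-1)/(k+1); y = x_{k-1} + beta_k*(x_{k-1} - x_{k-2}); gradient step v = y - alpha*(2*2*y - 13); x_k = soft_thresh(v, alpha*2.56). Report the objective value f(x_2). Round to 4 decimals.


FISTA on f(x) = 2*x^2 - 13*x + 2.56*|x|
L = 4, alpha = 0.0814
Iteration 1: beta = 0.0, y = -4.9022 + 0.0*(-4.9022 + 4.9022) = -4.9022
  grad(y) = -32.6088, v = y - alpha*grad = -2.2478
  prox(v) = soft_thresh(-2.2478, 0.2084) = -2.0395
Iteration 2: beta = 0.3333, y = -2.0395 + 0.3333*(-2.0395 + 4.9022) = -1.0852
  grad(y) = -17.3409, v = y - alpha*grad = 0.3263
  prox(v) = soft_thresh(0.3263, 0.2084) = 0.1179
f(x_2) = 2*0.1179^2 - 13*0.1179 + 2.56*|0.1179| = -1.2036


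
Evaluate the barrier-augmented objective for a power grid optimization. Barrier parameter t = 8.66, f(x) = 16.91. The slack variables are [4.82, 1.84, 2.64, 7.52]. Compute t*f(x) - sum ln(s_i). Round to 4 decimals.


Step 1: Compute log-barrier.
ln values: [1.5728, 0.6098, 0.9708, 2.0176]
phi = -(1.5728 + 0.6098 + 0.9708 + 2.0176) = -5.1709
Step 2: Compute augmented objective.
t*f(x) = 8.66*16.91 = 146.4406
Total = 146.4406 - 5.1709 = 141.2697


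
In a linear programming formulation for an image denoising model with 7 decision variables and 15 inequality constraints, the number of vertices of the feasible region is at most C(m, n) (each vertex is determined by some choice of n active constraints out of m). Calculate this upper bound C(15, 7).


Each vertex corresponds to some choice of n active constraints out of m, so the number of vertices is at most C(m, n) = m! / (n!(m-n)!).
m = 15, n = 7
Numerator: 15 * 14 * 13 * 12 * 11 * 10 * 9
Denominator: 7! = 5040
C(15, 7) = 6435


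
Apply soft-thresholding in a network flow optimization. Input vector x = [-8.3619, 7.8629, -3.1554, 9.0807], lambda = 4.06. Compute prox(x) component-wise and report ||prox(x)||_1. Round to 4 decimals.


Soft-thresholding with lambda = 4.06:
prox(-8.3619) = sign(-8.3619)*max(|-8.3619| - 4.06, 0) = -4.3019
prox(7.8629) = sign(7.8629)*max(|7.8629| - 4.06, 0) = 3.8029
prox(-3.1554) = sign(-3.1554)*max(|-3.1554| - 4.06, 0) = 0.0
prox(9.0807) = sign(9.0807)*max(|9.0807| - 4.06, 0) = 5.0207
prox(x) = [-4.3019, 3.8029, 0.0, 5.0207]
||prox(x)||_1 = 4.3019 + 3.8029 + 0.0 + 5.0207 = 13.1255


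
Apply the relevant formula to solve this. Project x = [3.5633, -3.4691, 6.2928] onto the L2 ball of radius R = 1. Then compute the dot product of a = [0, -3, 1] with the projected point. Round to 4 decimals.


Step 1: Compute ||x|| (intermediates to 6 decimals).
||x|| = sqrt(3.5633^2 + (-3.4691)^2 + 6.2928^2) = 8.020667
Step 2: Project.
Since ||x|| > R, scale = R/||x|| = 1/8.020667 = 0.124678, proj(x) = scale * x
proj(x) = [0.444265, -0.43252, 0.784574]
Step 3: Dot product.
a^T * proj(x) = 0*0.444265 - 3*(-0.43252) + 1*0.784574 = 2.0821


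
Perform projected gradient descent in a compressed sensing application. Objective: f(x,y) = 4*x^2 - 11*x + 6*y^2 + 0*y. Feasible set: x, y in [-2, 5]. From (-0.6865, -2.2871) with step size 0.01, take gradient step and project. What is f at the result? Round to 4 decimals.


Step 1: Compute gradient at (-0.6865, -2.2871).
grad_x = 2*4*-0.6865 - 11 = -16.492
grad_y = 2*6*-2.2871 + 0 = -27.4452
Step 2: Gradient step.
x_raw = -0.6865 - 0.01*-16.492 = -0.5216
y_raw = -2.2871 - 0.01*-27.4452 = -2.0126
Step 3: Project onto [-2, 5].
x_proj = clip(-0.5216) = -0.5216
y_proj = clip(-2.0126) = -2.0
Step 4: Evaluate f.
f(-0.5216, -2.0) = 30.8256


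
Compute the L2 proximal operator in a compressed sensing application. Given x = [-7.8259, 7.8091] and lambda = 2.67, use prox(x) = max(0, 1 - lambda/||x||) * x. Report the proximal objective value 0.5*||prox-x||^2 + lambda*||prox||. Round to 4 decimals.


Step 1: Compute ||x||.
||x|| = 11.0556
Step 2: Compute scaling factor.
scale = max(0, 1 - 2.67/11.0556) = 0.7585
Step 3: prox(x) = [-5.9359, 5.9232]
||prox(x)|| = 8.3856
Step 4: Proximal objective.
0.5*||prox-x||^2 = 3.5645
lambda*||prox|| = 22.3896
Total = 25.9541


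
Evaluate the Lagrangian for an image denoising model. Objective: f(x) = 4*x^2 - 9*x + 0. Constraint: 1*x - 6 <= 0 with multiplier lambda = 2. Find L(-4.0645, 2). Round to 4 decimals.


Step 1: Evaluate f(x).
f(-4.0645) = 4*(-4.0645)^2 - 9*(-4.0645) + 0 = 102.6611
Step 2: Evaluate g(x).
g(-4.0645) = 1*-4.0645 - 6 = -10.0645
Step 3: Compute Lagrangian.
L = 102.6611 + 2*-10.0645 = 82.5321


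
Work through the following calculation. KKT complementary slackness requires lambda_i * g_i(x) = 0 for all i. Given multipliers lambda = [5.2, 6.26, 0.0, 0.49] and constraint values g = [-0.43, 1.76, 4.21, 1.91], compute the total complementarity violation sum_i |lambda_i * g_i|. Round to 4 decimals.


KKT complementary slackness check:
lambda_1 * g_1 = 5.2 * -0.43 = -2.236
lambda_2 * g_2 = 6.26 * 1.76 = 11.0176
lambda_3 * g_3 = 0.0 * 4.21 = 0.0
lambda_4 * g_4 = 0.49 * 1.91 = 0.9359
Total violation = 2.236 + 11.0176 + 0.0 + 0.9359 = 14.1895


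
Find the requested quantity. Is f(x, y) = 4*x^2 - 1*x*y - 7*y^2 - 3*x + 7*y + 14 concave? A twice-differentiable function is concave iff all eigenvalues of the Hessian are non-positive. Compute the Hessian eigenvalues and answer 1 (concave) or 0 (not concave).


The Hessian of f(x,y) = 4*x^2 - 1*x*y - 7*y^2 - 3*x + 7*y + 14 is:
H = [[8, -1], [-1, -14]]
Trace = 8 - 14 = -6
Determinant = 8*-14 - (-1)^2 = -113
Discriminant = (-6)^2 - 4*-113 = 488.0
Eigenvalues: lambda_1 = -14.0454, lambda_2 = 8.0454
The function is not concave.

0


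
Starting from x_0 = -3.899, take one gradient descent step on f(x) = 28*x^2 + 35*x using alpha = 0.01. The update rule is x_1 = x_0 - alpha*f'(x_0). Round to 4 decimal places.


We compute the gradient at x_0 and apply the update.
f'(x) = 56*x + 35
f'(-3.899) = 56*-3.899 + 35 = -183.344
x_1 = -3.899 - 0.01*-183.344 = -2.0656


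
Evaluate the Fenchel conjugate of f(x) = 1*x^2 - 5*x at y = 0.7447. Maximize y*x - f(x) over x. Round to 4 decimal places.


f*(y) = sup_x {y*x - a*x^2 - b*x} = sup_x {(y-b)*x - a*x^2}
FOC: (y - b) - 2a*x = 0 => x* = (y - b)/(2a)
x* = (0.7447 + 5)/(2*1) = 2.8724
f*(0.7447) = (y-b)^2/(4a) = (0.7447 + 5)^2/(4*1)
= 33.0016/4 = 8.2504


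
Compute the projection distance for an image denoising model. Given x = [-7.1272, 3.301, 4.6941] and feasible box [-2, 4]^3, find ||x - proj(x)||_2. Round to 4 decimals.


Project each component onto [-2, 4].
clip(-7.1272) = -2.0, clip(3.301) = 3.301, clip(4.6941) = 4.0
Projection = [-2.0, 3.301, 4.0]
Squared diffs: [26.2882, 0.0, 0.4818]
Distance = sqrt(26.77) = 5.174


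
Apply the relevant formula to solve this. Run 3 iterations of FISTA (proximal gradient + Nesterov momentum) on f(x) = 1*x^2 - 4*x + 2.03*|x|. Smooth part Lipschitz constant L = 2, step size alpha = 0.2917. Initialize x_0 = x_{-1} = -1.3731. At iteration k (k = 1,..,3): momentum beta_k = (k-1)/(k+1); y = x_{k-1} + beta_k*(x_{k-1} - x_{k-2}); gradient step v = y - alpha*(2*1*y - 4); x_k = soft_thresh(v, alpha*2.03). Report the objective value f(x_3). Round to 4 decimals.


FISTA on f(x) = 1*x^2 - 4*x + 2.03*|x|
L = 2, alpha = 0.2917
Iteration 1: beta = 0.0, y = -1.3731 + 0.0*(-1.3731 + 1.3731) = -1.3731
  grad(y) = -6.7462, v = y - alpha*grad = 0.5948
  prox(v) = soft_thresh(0.5948, 0.5922) = 0.0026
Iteration 2: beta = 0.3333, y = 0.0026 + 0.3333*(0.0026 + 1.3731) = 0.4612
  grad(y) = -3.0776, v = y - alpha*grad = 1.3589
  prox(v) = soft_thresh(1.3589, 0.5922) = 0.7668
Iteration 3: beta = 0.5, y = 0.7668 + 0.5*(0.7668 - 0.0026) = 1.1489
  grad(y) = -1.7023, v = y - alpha*grad = 1.6454
  prox(v) = soft_thresh(1.6454, 0.5922) = 1.0533
f(x_3) = 1*1.0533^2 - 4*1.0533 + 2.03*|1.0533| = -0.9656


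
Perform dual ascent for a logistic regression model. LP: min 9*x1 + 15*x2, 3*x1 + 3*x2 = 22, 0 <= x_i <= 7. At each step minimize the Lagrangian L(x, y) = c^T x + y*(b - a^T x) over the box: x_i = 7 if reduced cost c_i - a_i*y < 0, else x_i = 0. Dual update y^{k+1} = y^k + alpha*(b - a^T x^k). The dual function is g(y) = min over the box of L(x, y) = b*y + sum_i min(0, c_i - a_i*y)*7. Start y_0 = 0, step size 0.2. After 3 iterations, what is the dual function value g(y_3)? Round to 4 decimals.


Dual ascent for LP: min 9*x1 + 15*x2, 3*x1 + 3*x2 = 22, 0 <= x_i <= 7
Step 1: y^k = 0.0, reduced costs: (9.0, 15.0)
  x^k = (0.0, 0.0), subgradient = b - a^T x = 22.0
  y^{k+1} = 0.0 + 0.2*22.0 = 4.4
Step 2: y^k = 4.4, reduced costs: (-4.2, 1.8)
  x^k = (7.0, 0.0), subgradient = b - a^T x = 1.0
  y^{k+1} = 4.4 + 0.2*1.0 = 4.6
Step 3: y^k = 4.6, reduced costs: (-4.8, 1.2)
  x^k = (7.0, 0.0), subgradient = b - a^T x = 1.0
  y^{k+1} = 4.6 + 0.2*1.0 = 4.8
Dual objective at y_3 = 4.8: reduced costs (-5.4, 0.6), box minimizer x = (7.0, 0.0)
g(y_3) = b*y + (c1 - a1*y)*x1 + (c2 - a2*y)*x2 = 22*4.8 + (-5.4)*7.0 + 0.6*0.0 = 105.6 - 37.8 + 0.0 = 67.8


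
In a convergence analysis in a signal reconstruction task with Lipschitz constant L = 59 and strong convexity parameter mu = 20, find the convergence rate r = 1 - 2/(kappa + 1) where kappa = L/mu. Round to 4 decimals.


Step 1: Compute the condition number.
kappa = L/mu = 59/20 = 2.95
Step 2: Compute the convergence rate.
r = 1 - 2/(kappa + 1) = 1 - 2*mu/(L + mu) = (L - mu)/(L + mu) = 39/79 = 0.4937


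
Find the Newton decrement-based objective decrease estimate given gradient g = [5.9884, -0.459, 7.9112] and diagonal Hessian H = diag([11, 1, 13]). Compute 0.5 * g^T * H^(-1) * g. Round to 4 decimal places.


Step 1: H is diagonal, so H^(-1) * g = [0.5444, -0.459, 0.6086].
Step 2: g^T H^(-1) g = sum_i g_i^2 / H_ii
  = (5.9884)^2/11 + (-0.459)^2/1 + (7.9112)^2/13
  = 3.2601 + 0.2107 + 4.8144 = 8.2852
Step 3: Objective decrease = 0.5 * g^T H^(-1) g = 4.1426


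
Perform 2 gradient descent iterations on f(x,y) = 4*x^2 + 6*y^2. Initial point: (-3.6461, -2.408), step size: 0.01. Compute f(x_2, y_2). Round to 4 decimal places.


Gradient descent on f(x,y) = 4*x^2 + 6*y^2.
Starting point: (-3.6461, -2.408), alpha = 0.01
Step 1: grad_x = 2*4*-3.6461 = -29.1688, grad_y = 2*6*-2.408 = -28.896
  x_1 = -3.6461 - 0.01*-29.1688 = -3.3544
  y_1 = -2.408 - 0.01*-28.896 = -2.119
Step 2: grad_x = 2*4*-3.3544 = -26.8353, grad_y = 2*6*-2.119 = -25.4285
  x_2 = -3.3544 - 0.01*-26.8353 = -3.0861
  y_2 = -2.119 - 0.01*-25.4285 = -1.8648
f(-3.0861, -1.8648) = 4*(-3.0861)^2 + 6*(-1.8648)^2 = 58.9589


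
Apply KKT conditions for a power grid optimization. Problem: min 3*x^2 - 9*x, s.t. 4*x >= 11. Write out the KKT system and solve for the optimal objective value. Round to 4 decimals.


Step 1: Try lambda = 0 (constraint inactive).
x_unc = 9/(2*3) = 1.5
Check: 4*1.5 = 6.0 < 11 -- violated!
Step 2: Constraint must be active: 4*x = 11
x* = 11/4 = 2.75
lambda = (2*3*2.75 - 9)/4 = 1.875
Step 3: Compute optimal value.
f(x*) = 3*2.75^2 - 9*2.75 = -2.0625


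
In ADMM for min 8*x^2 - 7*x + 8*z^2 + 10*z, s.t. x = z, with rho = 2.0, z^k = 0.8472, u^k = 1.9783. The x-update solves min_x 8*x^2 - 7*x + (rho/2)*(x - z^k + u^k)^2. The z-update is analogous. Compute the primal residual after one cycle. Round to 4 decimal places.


ADMM iteration with rho = 2.0, z^k = 0.8472, u^k = 1.9783
Step 1: x-update.
Minimize 8*x^2 - 7*x + (2.0/2)*(x - 0.8472 + 1.9783)^2
FOC: (2*8 + 2.0)*x = 7 + 2.0*(0.8472 - 1.9783)
x^{k+1} = 0.2632
Step 2: z-update.
Minimize 8*z^2 + 10*z + (2.0/2)*(0.2632 - z + 1.9783)^2
FOC: (2*8 + 2.0)*z = -10 + 2.0*(0.2632 + 1.9783)
z^{k+1} = -0.3065
Step 3: u-update.
u^{k+1} = 1.9783 + 0.2632 + 0.3065 = 2.548
Step 4: Primal residual = |0.2632 + 0.3065| = 0.5697


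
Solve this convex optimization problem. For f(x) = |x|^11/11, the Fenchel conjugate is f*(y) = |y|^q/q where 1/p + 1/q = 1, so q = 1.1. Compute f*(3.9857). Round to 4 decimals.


The conjugate exponent q satisfies 1/p + 1/q = 1.
p = 11, so q = 11/(11 - 1) = 1.1
|y|^q = 3.9857^1.1 = 4.5767
f*(3.9857) = 4.5767 / 1.1 = 4.1607


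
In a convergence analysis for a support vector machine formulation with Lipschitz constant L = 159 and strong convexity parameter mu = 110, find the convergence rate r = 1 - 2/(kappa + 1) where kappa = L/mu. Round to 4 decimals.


Step 1: Compute the condition number.
kappa = L/mu = 159/110 = 1.4455
Step 2: Compute the convergence rate.
r = 1 - 2/(kappa + 1) = 1 - 2*mu/(L + mu) = (L - mu)/(L + mu) = 49/269 = 0.1822


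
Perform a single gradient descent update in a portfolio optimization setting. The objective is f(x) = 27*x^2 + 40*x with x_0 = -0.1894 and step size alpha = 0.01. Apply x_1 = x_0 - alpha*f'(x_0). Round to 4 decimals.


We compute the gradient at x_0 and apply the update.
f'(x) = 54*x + 40
f'(-0.1894) = 54*-0.1894 + 40 = 29.7724
x_1 = -0.1894 - 0.01*29.7724 = -0.4871


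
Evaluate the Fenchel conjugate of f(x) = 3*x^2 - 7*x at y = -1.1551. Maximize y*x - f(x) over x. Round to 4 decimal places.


f*(y) = sup_x {y*x - a*x^2 - b*x} = sup_x {(y-b)*x - a*x^2}
FOC: (y - b) - 2a*x = 0 => x* = (y - b)/(2a)
x* = (-1.1551 + 7)/(2*3) = 0.9742
f*(-1.1551) = (y-b)^2/(4a) = (-1.1551 + 7)^2/(4*3)
= 34.1629/12 = 2.8469


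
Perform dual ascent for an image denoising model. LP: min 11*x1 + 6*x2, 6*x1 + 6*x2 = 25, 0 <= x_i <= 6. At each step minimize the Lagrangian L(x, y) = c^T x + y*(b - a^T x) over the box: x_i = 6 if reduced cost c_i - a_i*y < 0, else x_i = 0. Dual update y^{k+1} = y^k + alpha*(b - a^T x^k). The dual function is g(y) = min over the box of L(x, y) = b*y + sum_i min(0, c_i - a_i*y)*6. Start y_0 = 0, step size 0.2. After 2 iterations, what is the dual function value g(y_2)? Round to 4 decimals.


Dual ascent for LP: min 11*x1 + 6*x2, 6*x1 + 6*x2 = 25, 0 <= x_i <= 6
Step 1: y^k = 0.0, reduced costs: (11.0, 6.0)
  x^k = (0.0, 0.0), subgradient = b - a^T x = 25.0
  y^{k+1} = 0.0 + 0.2*25.0 = 5.0
Step 2: y^k = 5.0, reduced costs: (-19.0, -24.0)
  x^k = (6.0, 6.0), subgradient = b - a^T x = -47.0
  y^{k+1} = 5.0 + 0.2*-47.0 = -4.4
Dual objective at y_2 = -4.4: reduced costs (37.4, 32.4), box minimizer x = (0.0, 0.0)
g(y_2) = b*y + (c1 - a1*y)*x1 + (c2 - a2*y)*x2 = 25*(-4.4) + 37.4*0.0 + 32.4*0.0 = -110.0 + 0.0 + 0.0 = -110.0


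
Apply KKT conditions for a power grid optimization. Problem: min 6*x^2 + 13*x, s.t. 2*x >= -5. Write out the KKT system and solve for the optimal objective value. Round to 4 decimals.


Step 1: Try lambda = 0 (constraint inactive).
Stationarity: 2*6*x + 13 = 0
x* = -13/(2*6) = -13/12 = -1.0833 (rounded; the exact value -13/12 is used below)
Check constraint: 2*-1.0833 = -2.1666 >= -5 -- satisfied.
Step 2: Compute optimal value.
f(x*) = 6*(-13/12)^2 + 13*(-13/12) = -7.0417


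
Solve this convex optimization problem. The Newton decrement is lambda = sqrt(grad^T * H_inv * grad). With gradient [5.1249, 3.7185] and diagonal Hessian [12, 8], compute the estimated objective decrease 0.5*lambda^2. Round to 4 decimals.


Step 1: H is diagonal, so H^(-1) * g = [0.4271, 0.4648].
Step 2: g^T H^(-1) g = sum_i g_i^2 / H_ii
  = (5.1249)^2/12 + (3.7185)^2/8
  = 2.1887 + 1.7284 = 3.9171
Step 3: Objective decrease = 0.5 * g^T H^(-1) g = 1.9586


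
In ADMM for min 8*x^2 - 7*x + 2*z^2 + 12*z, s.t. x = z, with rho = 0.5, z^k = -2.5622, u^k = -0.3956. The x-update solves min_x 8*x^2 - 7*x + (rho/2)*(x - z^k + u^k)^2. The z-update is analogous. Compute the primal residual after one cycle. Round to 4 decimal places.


ADMM iteration with rho = 0.5, z^k = -2.5622, u^k = -0.3956
Step 1: x-update.
Minimize 8*x^2 - 7*x + (0.5/2)*(x + 2.5622 - 0.3956)^2
FOC: (2*8 + 0.5)*x = 7 + 0.5*(-2.5622 + 0.3956)
x^{k+1} = 0.3586
Step 2: z-update.
Minimize 2*z^2 + 12*z + (0.5/2)*(0.3586 - z - 0.3956)^2
FOC: (2*2 + 0.5)*z = -12 + 0.5*(0.3586 - 0.3956)
z^{k+1} = -2.6708
Step 3: u-update.
u^{k+1} = -0.3956 + 0.3586 + 2.6708 = 2.6338
Step 4: Primal residual = |0.3586 + 2.6708| = 3.0294


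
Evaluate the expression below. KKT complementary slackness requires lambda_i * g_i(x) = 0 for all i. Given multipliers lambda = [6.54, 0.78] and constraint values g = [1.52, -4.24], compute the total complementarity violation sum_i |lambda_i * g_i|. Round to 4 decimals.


KKT complementary slackness check:
lambda_1 * g_1 = 6.54 * 1.52 = 9.9408
lambda_2 * g_2 = 0.78 * -4.24 = -3.3072
Total violation = 9.9408 + 3.3072 = 13.248


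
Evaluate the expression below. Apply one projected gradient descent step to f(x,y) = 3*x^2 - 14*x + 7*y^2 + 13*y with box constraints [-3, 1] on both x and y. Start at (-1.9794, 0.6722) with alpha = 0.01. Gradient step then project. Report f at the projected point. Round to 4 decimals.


Step 1: Compute gradient at (-1.9794, 0.6722).
grad_x = 2*3*-1.9794 - 14 = -25.8764
grad_y = 2*7*0.6722 + 13 = 22.4108
Step 2: Gradient step.
x_raw = -1.9794 - 0.01*-25.8764 = -1.7206
y_raw = 0.6722 - 0.01*22.4108 = 0.4481
Step 3: Project onto [-3, 1].
x_proj = clip(-1.7206) = -1.7206
y_proj = clip(0.4481) = 0.4481
Step 4: Evaluate f.
f(-1.7206, 0.4481) = 40.2014


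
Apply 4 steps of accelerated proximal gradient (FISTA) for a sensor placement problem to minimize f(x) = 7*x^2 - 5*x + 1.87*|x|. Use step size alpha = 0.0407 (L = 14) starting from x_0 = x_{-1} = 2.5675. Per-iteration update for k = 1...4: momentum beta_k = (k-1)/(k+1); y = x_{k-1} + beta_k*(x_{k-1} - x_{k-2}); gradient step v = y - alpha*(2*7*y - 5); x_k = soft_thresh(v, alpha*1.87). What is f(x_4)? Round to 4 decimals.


FISTA on f(x) = 7*x^2 - 5*x + 1.87*|x|
L = 14, alpha = 0.0407
Iteration 1: beta = 0.0, y = 2.5675 + 0.0*(2.5675 - 2.5675) = 2.5675
  grad(y) = 30.945, v = y - alpha*grad = 1.308
  prox(v) = soft_thresh(1.308, 0.0761) = 1.2319
Iteration 2: beta = 0.3333, y = 1.2319 + 0.3333*(1.2319 - 2.5675) = 0.7867
  grad(y) = 6.0144, v = y - alpha*grad = 0.542
  prox(v) = soft_thresh(0.542, 0.0761) = 0.4658
Iteration 3: beta = 0.5, y = 0.4658 + 0.5*(0.4658 - 1.2319) = 0.0828
  grad(y) = -3.8407, v = y - alpha*grad = 0.2391
  prox(v) = soft_thresh(0.2391, 0.0761) = 0.163
Iteration 4: beta = 0.6, y = 0.163 + 0.6*(0.163 - 0.4658) = -0.0187
  grad(y) = -5.2616, v = y - alpha*grad = 0.1955
  prox(v) = soft_thresh(0.1955, 0.0761) = 0.1194
f(x_4) = 7*0.1194^2 - 5*0.1194 + 1.87*|0.1194| = -0.2739


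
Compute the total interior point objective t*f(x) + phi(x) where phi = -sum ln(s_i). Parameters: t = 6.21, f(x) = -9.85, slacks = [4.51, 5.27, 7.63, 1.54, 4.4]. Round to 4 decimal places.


Step 1: Compute log-barrier.
ln values: [1.5063, 1.662, 2.0321, 0.4318, 1.4816]
phi = -(1.5063 + 1.662 + 2.0321 + 0.4318 + 1.4816) = -7.1138
Step 2: Compute augmented objective.
t*f(x) = 6.21*-9.85 = -61.1685
Total = -61.1685 - 7.1138 = -68.2823


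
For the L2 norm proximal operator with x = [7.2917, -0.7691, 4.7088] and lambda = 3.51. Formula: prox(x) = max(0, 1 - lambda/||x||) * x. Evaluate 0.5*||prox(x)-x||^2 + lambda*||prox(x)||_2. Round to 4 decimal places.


Step 1: Compute ||x||.
||x|| = 8.714
Step 2: Compute scaling factor.
scale = max(0, 1 - 3.51/8.714) = 0.5972
Step 3: prox(x) = [4.3546, -0.4593, 2.8121]
||prox(x)|| = 5.204
Step 4: Proximal objective.
0.5*||prox-x||^2 = 6.1601
lambda*||prox|| = 18.266
Total = 24.426


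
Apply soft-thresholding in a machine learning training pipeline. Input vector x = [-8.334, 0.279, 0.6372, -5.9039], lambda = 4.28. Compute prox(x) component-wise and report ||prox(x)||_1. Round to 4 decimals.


Soft-thresholding with lambda = 4.28:
prox(-8.334) = sign(-8.334)*max(|-8.334| - 4.28, 0) = -4.054
prox(0.279) = sign(0.279)*max(|0.279| - 4.28, 0) = 0.0
prox(0.6372) = sign(0.6372)*max(|0.6372| - 4.28, 0) = 0.0
prox(-5.9039) = sign(-5.9039)*max(|-5.9039| - 4.28, 0) = -1.6239
prox(x) = [-4.054, 0.0, 0.0, -1.6239]
||prox(x)||_1 = 4.054 + 0.0 + 0.0 + 1.6239 = 5.6779


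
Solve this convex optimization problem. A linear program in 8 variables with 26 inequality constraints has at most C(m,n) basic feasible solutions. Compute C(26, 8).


Each vertex corresponds to some choice of n active constraints out of m, so the number of vertices is at most C(m, n) = m! / (n!(m-n)!).
m = 26, n = 8
Numerator: 26 * 25 * 24 * 23 * 22 * 21 * 20 * 19
Denominator: 8! = 40320
C(26, 8) = 1562275


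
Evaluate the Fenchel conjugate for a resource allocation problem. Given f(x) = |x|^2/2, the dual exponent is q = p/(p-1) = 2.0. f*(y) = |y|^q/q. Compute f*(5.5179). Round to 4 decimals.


The conjugate exponent q satisfies 1/p + 1/q = 1.
p = 2, so q = 2/(2 - 1) = 2.0
|y|^q = 5.5179^2.0 = 30.4472
f*(5.5179) = 30.4472 / 2.0 = 15.2236


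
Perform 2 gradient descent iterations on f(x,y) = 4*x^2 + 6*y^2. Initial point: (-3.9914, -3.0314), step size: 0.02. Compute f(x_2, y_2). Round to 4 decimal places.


Gradient descent on f(x,y) = 4*x^2 + 6*y^2.
Starting point: (-3.9914, -3.0314), alpha = 0.02
Step 1: grad_x = 2*4*-3.9914 = -31.9312, grad_y = 2*6*-3.0314 = -36.3768
  x_1 = -3.9914 - 0.02*-31.9312 = -3.3528
  y_1 = -3.0314 - 0.02*-36.3768 = -2.3039
Step 2: grad_x = 2*4*-3.3528 = -26.8222, grad_y = 2*6*-2.3039 = -27.6464
  x_2 = -3.3528 - 0.02*-26.8222 = -2.8163
  y_2 = -2.3039 - 0.02*-27.6464 = -1.7509
f(-2.8163, -1.7509) = 4*(-2.8163)^2 + 6*(-1.7509)^2 = 50.1216


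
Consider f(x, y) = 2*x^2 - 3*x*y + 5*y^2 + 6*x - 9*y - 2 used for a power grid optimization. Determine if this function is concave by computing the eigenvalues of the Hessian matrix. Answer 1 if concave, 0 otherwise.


The Hessian of f(x,y) = 2*x^2 - 3*x*y + 5*y^2 + 6*x - 9*y - 2 is:
H = [[4, -3], [-3, 10]]
Trace = 4 + 10 = 14
Determinant = 4*10 - (-3)^2 = 31
Discriminant = (14)^2 - 4*31 = 72.0
Eigenvalues: lambda_1 = 2.7574, lambda_2 = 11.2426
The function is not concave.

0


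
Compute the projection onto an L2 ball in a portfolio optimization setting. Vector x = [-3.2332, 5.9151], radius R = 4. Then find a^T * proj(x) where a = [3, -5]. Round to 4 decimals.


Step 1: Compute ||x|| (intermediates to 6 decimals).
||x|| = sqrt((-3.2332)^2 + 5.9151^2) = 6.741067
Step 2: Project.
Since ||x|| > R, scale = R/||x|| = 4/6.741067 = 0.593378, proj(x) = scale * x
proj(x) = [-1.91851, 3.50989]
Step 3: Dot product.
a^T * proj(x) = 3*(-1.91851) - 5*3.50989 = -23.305


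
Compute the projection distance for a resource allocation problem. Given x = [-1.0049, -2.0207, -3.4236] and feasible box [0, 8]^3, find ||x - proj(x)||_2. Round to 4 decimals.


Project each component onto [0, 8].
clip(-1.0049) = 0.0, clip(-2.0207) = 0.0, clip(-3.4236) = 0.0
Projection = [0.0, 0.0, 0.0]
Squared diffs: [1.0098, 4.0832, 11.721]
Distance = sqrt(16.814) = 4.1005


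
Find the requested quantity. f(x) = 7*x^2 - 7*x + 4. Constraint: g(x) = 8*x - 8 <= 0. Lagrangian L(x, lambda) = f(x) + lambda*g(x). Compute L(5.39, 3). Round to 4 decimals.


Step 1: Evaluate f(x).
f(5.39) = 7*5.39^2 - 7*5.39 + 4 = 169.6347
Step 2: Evaluate g(x).
g(5.39) = 8*5.39 - 8 = 35.12
Step 3: Compute Lagrangian.
L = 169.6347 + 3*35.12 = 274.9947


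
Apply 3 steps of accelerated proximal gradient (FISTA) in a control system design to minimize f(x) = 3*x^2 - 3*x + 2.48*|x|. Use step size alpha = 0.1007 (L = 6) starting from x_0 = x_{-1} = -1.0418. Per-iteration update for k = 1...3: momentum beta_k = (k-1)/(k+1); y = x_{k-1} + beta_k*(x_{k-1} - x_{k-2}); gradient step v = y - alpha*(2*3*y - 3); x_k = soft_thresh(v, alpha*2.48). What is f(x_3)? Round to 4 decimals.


FISTA on f(x) = 3*x^2 - 3*x + 2.48*|x|
L = 6, alpha = 0.1007
Iteration 1: beta = 0.0, y = -1.0418 + 0.0*(-1.0418 + 1.0418) = -1.0418
  grad(y) = -9.2508, v = y - alpha*grad = -0.1102
  prox(v) = soft_thresh(-0.1102, 0.2497) = 0.0
Iteration 2: beta = 0.3333, y = 0.0 + 0.3333*(0.0 + 1.0418) = 0.3473
  grad(y) = -0.9164, v = y - alpha*grad = 0.4395
  prox(v) = soft_thresh(0.4395, 0.2497) = 0.1898
Iteration 3: beta = 0.5, y = 0.1898 + 0.5*(0.1898 - 0.0) = 0.2847
  grad(y) = -1.2917, v = y - alpha*grad = 0.4148
  prox(v) = soft_thresh(0.4148, 0.2497) = 0.1651
f(x_3) = 3*0.1651^2 - 3*0.1651 + 2.48*|0.1651| = -0.0041
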